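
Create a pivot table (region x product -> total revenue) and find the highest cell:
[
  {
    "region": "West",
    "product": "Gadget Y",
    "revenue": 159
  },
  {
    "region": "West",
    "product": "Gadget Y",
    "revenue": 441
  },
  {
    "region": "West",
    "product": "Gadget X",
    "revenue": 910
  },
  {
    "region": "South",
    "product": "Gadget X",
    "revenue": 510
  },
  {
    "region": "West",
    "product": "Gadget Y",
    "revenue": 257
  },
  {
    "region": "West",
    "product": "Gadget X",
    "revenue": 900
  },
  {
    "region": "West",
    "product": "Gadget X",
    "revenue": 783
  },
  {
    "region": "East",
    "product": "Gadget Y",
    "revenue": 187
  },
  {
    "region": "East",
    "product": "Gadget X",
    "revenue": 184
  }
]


Pivot: region (rows) x product (columns) -> total revenue

     Gadget X      Gadget Y    
East           184           187  
South          510             0  
West          2593           857  

Highest: West / Gadget X = $2593

West / Gadget X = $2593


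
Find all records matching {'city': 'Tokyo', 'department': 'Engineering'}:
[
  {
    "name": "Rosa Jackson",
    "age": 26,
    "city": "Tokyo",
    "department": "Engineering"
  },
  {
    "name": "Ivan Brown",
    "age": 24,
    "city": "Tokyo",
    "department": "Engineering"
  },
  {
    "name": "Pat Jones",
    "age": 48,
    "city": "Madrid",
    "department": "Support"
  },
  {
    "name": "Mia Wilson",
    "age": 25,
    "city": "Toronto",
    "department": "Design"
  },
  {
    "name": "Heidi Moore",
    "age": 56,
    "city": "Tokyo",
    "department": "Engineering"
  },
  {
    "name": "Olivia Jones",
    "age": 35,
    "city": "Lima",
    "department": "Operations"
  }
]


Search criteria: {'city': 'Tokyo', 'department': 'Engineering'}

Checking 6 records:
  Rosa Jackson: {city: Tokyo, department: Engineering} <-- MATCH
  Ivan Brown: {city: Tokyo, department: Engineering} <-- MATCH
  Pat Jones: {city: Madrid, department: Support}
  Mia Wilson: {city: Toronto, department: Design}
  Heidi Moore: {city: Tokyo, department: Engineering} <-- MATCH
  Olivia Jones: {city: Lima, department: Operations}

Matches: ["Rosa Jackson", "Ivan Brown", "Heidi Moore"]

["Rosa Jackson", "Ivan Brown", "Heidi Moore"]


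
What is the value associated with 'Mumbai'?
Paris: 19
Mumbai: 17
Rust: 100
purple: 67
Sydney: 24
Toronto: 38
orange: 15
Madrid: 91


Looking up key 'Mumbai'
Value: 17

17


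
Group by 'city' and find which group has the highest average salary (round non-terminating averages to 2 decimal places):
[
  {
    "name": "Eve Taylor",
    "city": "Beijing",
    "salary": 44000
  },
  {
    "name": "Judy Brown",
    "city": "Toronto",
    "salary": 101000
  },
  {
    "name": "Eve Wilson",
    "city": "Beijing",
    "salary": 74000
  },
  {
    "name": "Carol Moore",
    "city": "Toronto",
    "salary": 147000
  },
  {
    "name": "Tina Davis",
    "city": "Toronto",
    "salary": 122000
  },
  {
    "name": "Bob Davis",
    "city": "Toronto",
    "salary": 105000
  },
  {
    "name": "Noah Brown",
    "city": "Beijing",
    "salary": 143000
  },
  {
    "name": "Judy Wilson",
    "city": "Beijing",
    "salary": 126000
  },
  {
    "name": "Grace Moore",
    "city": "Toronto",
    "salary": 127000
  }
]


Group by: city

Groups:
  Beijing: 4 people, avg salary = 387000/4 = $96750
  Toronto: 5 people, avg salary = 602000/5 = $120400

Highest average salary: Toronto ($120400)

Toronto ($120400)


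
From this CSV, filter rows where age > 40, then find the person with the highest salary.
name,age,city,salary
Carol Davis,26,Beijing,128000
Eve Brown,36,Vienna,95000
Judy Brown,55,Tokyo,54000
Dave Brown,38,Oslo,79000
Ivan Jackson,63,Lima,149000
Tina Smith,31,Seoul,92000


Filter: age > 40
Sort by: salary (descending)

Filtered records (2):
  Ivan Jackson, age 63, salary $149000
  Judy Brown, age 55, salary $54000

Highest salary: Ivan Jackson ($149000)

Ivan Jackson


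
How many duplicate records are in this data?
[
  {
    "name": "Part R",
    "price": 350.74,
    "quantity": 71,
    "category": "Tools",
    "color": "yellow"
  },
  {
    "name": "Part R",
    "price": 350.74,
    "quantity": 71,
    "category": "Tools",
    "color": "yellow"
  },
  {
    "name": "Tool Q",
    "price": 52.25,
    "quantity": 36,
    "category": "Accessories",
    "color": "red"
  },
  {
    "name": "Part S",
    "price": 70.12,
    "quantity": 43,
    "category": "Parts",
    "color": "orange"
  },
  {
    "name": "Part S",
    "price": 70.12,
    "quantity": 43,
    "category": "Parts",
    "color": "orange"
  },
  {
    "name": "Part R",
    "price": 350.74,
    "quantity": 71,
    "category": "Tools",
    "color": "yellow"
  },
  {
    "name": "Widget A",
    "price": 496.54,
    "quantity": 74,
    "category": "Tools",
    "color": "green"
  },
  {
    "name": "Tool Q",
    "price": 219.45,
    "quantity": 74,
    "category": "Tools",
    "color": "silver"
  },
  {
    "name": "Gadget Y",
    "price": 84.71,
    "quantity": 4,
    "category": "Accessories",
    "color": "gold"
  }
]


Checking 9 records for duplicates:

  Row 1: Part R ($350.74, qty 71)
  Row 2: Part R ($350.74, qty 71) <-- DUPLICATE
  Row 3: Tool Q ($52.25, qty 36)
  Row 4: Part S ($70.12, qty 43)
  Row 5: Part S ($70.12, qty 43) <-- DUPLICATE
  Row 6: Part R ($350.74, qty 71) <-- DUPLICATE
  Row 7: Widget A ($496.54, qty 74)
  Row 8: Tool Q ($219.45, qty 74)
  Row 9: Gadget Y ($84.71, qty 4)

Duplicates found: 3
Unique records: 6

3 duplicates, 6 unique


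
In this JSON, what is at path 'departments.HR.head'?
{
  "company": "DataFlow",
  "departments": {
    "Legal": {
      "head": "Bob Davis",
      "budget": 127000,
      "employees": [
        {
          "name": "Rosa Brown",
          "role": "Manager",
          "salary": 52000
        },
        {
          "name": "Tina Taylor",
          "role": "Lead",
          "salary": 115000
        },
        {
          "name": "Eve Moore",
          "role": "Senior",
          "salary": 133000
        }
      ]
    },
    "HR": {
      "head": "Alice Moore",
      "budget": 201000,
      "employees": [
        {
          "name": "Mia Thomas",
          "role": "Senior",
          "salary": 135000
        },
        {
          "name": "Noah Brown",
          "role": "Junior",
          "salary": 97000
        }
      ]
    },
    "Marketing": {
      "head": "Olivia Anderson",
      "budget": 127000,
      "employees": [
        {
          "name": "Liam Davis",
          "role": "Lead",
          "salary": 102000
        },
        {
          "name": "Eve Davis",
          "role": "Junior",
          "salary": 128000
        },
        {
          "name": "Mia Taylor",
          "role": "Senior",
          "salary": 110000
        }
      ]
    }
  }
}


Path: departments.HR.head

Navigate:
  -> departments
  -> HR
  -> head = 'Alice Moore'

Alice Moore


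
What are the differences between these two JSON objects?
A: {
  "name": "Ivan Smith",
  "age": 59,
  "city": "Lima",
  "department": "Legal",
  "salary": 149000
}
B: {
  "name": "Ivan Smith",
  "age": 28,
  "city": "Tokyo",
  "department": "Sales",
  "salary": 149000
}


Comparing each field (in key order):
  name: same
  age: DIFFERENT
  city: DIFFERENT
  department: DIFFERENT
  salary: same
Differences:
  age: 59 -> 28
  city: Lima -> Tokyo
  department: Legal -> Sales

3 field(s) changed

3 changes: age, city, department


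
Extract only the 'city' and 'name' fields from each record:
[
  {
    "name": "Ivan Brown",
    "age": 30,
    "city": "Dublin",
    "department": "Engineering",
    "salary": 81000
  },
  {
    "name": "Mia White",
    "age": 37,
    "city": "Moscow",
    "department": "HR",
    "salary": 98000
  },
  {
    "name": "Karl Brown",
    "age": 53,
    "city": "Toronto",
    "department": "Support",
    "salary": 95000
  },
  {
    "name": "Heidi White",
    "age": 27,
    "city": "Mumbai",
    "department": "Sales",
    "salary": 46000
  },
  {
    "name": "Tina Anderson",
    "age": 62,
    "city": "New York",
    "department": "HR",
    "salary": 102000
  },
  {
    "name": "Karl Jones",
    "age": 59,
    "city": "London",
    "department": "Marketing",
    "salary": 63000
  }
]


Original: 6 records with fields: name, age, city, department, salary
Keep: ['city', 'name']
Drop: ['age', 'department', 'salary']
Result: 6 records, 2 fields each

[
  {
    "city": "Dublin",
    "name": "Ivan Brown"
  },
  {
    "city": "Moscow",
    "name": "Mia White"
  },
  {
    "city": "Toronto",
    "name": "Karl Brown"
  },
  {
    "city": "Mumbai",
    "name": "Heidi White"
  },
  {
    "city": "New York",
    "name": "Tina Anderson"
  },
  {
    "city": "London",
    "name": "Karl Jones"
  }
]


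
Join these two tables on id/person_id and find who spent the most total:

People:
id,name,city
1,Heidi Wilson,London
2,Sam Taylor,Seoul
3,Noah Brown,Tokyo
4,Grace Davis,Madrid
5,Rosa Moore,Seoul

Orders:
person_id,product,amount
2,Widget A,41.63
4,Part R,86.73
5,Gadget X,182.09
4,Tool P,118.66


Join on: people.id = orders.person_id

Joined rows:
  Sam Taylor (Seoul) bought Widget A for $41.63
  Grace Davis (Madrid) bought Part R for $86.73
  Rosa Moore (Seoul) bought Gadget X for $182.09
  Grace Davis (Madrid) bought Tool P for $118.66

Total per person:
  Grace Davis: $205.39
  Rosa Moore: $182.09
  Sam Taylor: $41.63

Top spender: Grace Davis ($205.39)

Grace Davis ($205.39)


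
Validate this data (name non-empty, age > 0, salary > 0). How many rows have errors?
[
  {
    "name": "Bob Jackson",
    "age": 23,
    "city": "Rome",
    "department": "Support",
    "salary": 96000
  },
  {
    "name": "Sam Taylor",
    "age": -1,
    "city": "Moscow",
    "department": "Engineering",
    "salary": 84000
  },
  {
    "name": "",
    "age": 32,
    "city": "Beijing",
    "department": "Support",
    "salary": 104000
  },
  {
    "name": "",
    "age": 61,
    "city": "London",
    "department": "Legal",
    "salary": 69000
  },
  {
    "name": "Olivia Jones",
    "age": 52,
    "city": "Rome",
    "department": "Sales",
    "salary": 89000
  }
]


Validating 5 records:
Rules: name non-empty, age > 0, salary > 0

  Row 1 (Bob Jackson): OK
  Row 2 (Sam Taylor): negative age: -1
  Row 3 (???): empty name
  Row 4 (???): empty name
  Row 5 (Olivia Jones): OK

Total errors: 3

3 errors


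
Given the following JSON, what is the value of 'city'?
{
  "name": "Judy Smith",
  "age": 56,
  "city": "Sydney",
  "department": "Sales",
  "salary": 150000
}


Looking up field 'city'
Value: Sydney

Sydney


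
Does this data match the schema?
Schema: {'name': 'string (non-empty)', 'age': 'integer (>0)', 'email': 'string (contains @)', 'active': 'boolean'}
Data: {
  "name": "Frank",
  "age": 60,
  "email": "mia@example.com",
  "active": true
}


Validating each field against schema:
  name: OK (non-empty string)
  age: OK (positive integer)
  email: OK (string with @)
  active: OK (boolean)

Result: VALID

VALID


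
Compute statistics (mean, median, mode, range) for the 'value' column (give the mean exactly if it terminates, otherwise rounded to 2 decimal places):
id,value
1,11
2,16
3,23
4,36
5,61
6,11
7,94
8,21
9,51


Data: [11, 16, 23, 36, 61, 11, 94, 21, 51]
Count: 9
Sum: 324
Mean: 324/9 = 36
Sorted: [11, 11, 16, 21, 23, 36, 51, 61, 94]
Median: 23.0
Mode: 11 (2 times)
Range: 94 - 11 = 83
Min: 11, Max: 94

mean=36, median=23.0, mode=11, range=83


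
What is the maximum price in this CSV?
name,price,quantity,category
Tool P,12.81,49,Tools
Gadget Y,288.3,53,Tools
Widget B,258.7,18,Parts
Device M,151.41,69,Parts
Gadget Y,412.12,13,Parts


Computing maximum price:
Values: [12.81, 288.3, 258.7, 151.41, 412.12]
Max = 412.12

412.12


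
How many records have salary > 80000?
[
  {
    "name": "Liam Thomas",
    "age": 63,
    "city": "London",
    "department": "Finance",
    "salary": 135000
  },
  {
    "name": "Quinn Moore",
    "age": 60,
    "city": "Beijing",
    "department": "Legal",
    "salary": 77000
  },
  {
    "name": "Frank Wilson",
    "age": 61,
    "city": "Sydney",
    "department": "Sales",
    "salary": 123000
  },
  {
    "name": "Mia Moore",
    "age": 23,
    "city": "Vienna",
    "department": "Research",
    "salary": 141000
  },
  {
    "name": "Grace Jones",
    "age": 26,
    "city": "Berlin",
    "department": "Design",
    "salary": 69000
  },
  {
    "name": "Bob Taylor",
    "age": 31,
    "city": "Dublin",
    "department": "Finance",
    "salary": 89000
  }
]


Data: 6 records
Condition: salary > 80000

Checking each record:
  Liam Thomas: 135000 MATCH
  Quinn Moore: 77000
  Frank Wilson: 123000 MATCH
  Mia Moore: 141000 MATCH
  Grace Jones: 69000
  Bob Taylor: 89000 MATCH

Count: 4

4


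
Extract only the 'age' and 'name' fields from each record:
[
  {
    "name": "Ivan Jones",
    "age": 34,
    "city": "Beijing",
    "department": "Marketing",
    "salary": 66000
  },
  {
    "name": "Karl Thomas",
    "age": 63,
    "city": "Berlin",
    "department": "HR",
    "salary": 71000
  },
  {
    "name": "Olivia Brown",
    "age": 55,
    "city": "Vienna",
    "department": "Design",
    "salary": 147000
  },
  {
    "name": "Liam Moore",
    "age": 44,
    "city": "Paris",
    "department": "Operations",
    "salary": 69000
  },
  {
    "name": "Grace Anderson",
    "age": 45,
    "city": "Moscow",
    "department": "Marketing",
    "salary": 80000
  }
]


Original: 5 records with fields: name, age, city, department, salary
Keep: ['age', 'name']
Drop: ['city', 'department', 'salary']
Result: 5 records, 2 fields each

[
  {
    "age": 34,
    "name": "Ivan Jones"
  },
  {
    "age": 63,
    "name": "Karl Thomas"
  },
  {
    "age": 55,
    "name": "Olivia Brown"
  },
  {
    "age": 44,
    "name": "Liam Moore"
  },
  {
    "age": 45,
    "name": "Grace Anderson"
  }
]


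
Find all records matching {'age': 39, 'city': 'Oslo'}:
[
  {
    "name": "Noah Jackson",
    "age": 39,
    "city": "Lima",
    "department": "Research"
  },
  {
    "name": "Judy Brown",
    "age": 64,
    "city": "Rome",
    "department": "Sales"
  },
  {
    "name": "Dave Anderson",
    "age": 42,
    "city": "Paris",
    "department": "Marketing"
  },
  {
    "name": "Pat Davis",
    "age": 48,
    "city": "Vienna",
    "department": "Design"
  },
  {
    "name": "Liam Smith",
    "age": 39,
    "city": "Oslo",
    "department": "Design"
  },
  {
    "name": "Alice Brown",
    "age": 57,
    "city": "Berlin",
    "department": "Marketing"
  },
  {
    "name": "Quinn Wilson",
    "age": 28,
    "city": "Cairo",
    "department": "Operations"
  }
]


Search criteria: {'age': 39, 'city': 'Oslo'}

Checking 7 records:
  Noah Jackson: {age: 39, city: Lima}
  Judy Brown: {age: 64, city: Rome}
  Dave Anderson: {age: 42, city: Paris}
  Pat Davis: {age: 48, city: Vienna}
  Liam Smith: {age: 39, city: Oslo} <-- MATCH
  Alice Brown: {age: 57, city: Berlin}
  Quinn Wilson: {age: 28, city: Cairo}

Matches: ["Liam Smith"]

["Liam Smith"]


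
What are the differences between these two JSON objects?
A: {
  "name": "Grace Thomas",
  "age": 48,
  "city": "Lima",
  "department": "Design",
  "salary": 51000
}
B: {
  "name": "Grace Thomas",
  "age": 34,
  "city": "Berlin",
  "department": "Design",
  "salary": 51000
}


Comparing each field (in key order):
  name: same
  age: DIFFERENT
  city: DIFFERENT
  department: same
  salary: same
Differences:
  age: 48 -> 34
  city: Lima -> Berlin

2 field(s) changed

2 changes: age, city


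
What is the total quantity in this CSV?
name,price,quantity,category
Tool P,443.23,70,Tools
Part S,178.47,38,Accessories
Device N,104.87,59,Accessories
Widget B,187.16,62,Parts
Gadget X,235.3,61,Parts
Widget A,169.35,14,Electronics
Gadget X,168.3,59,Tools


Computing total quantity:
Values: [70, 38, 59, 62, 61, 14, 59]
Sum = 363

363


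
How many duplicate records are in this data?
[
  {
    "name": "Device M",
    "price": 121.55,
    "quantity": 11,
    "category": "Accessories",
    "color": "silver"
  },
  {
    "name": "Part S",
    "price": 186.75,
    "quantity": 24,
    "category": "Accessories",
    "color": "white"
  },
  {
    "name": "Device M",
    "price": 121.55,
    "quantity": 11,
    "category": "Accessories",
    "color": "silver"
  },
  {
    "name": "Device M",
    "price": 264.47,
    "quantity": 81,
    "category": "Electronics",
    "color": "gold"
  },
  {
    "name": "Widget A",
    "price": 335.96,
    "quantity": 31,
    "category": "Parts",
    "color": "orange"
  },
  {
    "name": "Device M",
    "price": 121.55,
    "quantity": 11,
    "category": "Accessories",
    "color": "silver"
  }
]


Checking 6 records for duplicates:

  Row 1: Device M ($121.55, qty 11)
  Row 2: Part S ($186.75, qty 24)
  Row 3: Device M ($121.55, qty 11) <-- DUPLICATE
  Row 4: Device M ($264.47, qty 81)
  Row 5: Widget A ($335.96, qty 31)
  Row 6: Device M ($121.55, qty 11) <-- DUPLICATE

Duplicates found: 2
Unique records: 4

2 duplicates, 4 unique


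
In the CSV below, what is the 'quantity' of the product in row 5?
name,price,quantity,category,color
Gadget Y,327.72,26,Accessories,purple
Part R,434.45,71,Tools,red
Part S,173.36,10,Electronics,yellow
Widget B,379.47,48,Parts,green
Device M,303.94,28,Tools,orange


Query: Row 5 ('Device M'), column 'quantity'
Value: 28

28


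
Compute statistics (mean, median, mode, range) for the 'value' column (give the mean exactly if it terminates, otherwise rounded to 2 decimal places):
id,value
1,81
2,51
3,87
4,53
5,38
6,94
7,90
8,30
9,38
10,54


Data: [81, 51, 87, 53, 38, 94, 90, 30, 38, 54]
Count: 10
Sum: 616
Mean: 616/10 = 61.6
Sorted: [30, 38, 38, 51, 53, 54, 81, 87, 90, 94]
Median: 53.5
Mode: 38 (2 times)
Range: 94 - 30 = 64
Min: 30, Max: 94

mean=61.6, median=53.5, mode=38, range=64


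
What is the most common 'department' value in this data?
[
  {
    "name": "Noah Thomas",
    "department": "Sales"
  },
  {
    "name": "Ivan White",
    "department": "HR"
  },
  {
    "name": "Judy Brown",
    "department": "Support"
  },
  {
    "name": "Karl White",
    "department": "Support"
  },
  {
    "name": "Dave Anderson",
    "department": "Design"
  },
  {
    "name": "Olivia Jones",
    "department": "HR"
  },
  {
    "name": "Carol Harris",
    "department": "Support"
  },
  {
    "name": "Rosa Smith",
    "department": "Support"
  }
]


Counting 'department' values across 8 records:

  Support: 4 ####
  HR: 2 ##
  Sales: 1 #
  Design: 1 #

Most common: Support (4 times)

Support (4 times)


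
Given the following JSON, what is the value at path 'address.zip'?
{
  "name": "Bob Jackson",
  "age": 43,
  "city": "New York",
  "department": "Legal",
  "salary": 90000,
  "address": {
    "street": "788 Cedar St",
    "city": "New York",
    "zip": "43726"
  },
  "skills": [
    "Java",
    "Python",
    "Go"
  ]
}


Query: address.zip
Path: address -> zip
Value: 43726

43726


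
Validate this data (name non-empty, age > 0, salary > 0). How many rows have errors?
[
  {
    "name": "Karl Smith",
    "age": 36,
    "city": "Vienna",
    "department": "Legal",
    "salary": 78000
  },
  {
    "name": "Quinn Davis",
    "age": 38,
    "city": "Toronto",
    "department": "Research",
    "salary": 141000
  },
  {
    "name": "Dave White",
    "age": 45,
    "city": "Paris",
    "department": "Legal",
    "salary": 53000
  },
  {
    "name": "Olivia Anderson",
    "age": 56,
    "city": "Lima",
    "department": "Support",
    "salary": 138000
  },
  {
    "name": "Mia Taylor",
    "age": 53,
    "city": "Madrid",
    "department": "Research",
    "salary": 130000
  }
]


Validating 5 records:
Rules: name non-empty, age > 0, salary > 0

  Row 1 (Karl Smith): OK
  Row 2 (Quinn Davis): OK
  Row 3 (Dave White): OK
  Row 4 (Olivia Anderson): OK
  Row 5 (Mia Taylor): OK

Total errors: 0

0 errors


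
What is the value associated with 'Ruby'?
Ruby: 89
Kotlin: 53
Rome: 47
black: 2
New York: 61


Looking up key 'Ruby'
Value: 89

89


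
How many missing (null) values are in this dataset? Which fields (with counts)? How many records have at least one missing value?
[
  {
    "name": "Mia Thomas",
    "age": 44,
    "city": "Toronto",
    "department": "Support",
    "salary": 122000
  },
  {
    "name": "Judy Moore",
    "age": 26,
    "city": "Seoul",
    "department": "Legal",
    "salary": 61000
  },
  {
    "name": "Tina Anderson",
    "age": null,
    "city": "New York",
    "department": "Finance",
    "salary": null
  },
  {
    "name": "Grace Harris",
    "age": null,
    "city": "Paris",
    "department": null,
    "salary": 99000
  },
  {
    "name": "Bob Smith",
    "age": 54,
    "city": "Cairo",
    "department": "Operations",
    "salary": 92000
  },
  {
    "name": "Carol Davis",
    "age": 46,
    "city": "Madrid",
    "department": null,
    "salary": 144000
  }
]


Checking for missing (null) values in 6 records:

  Mia Thomas: complete
  Judy Moore: complete
  Tina Anderson: age, salary
  Grace Harris: age, department
  Bob Smith: complete
  Carol Davis: department

Per field:
  name: 0 missing
  age: 2 missing
  city: 0 missing
  department: 2 missing
  salary: 1 missing

Total missing values: 5
Records with any missing: 3

5 missing values (age: 2, department: 2, salary: 1); 3 incomplete records


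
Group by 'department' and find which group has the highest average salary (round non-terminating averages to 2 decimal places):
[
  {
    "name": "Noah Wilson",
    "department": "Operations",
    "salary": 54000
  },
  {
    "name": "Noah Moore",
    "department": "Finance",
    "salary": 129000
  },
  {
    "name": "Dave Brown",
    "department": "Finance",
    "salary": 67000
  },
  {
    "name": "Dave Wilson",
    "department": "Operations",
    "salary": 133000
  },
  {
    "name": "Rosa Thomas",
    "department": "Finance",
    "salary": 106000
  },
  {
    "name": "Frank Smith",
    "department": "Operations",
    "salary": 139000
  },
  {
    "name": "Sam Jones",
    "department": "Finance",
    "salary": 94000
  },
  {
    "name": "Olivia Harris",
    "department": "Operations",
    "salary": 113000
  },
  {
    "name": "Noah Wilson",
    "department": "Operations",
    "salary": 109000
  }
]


Group by: department

Groups:
  Finance: 4 people, avg salary = 396000/4 = $99000
  Operations: 5 people, avg salary = 548000/5 = $109600

Highest average salary: Operations ($109600)

Operations ($109600)


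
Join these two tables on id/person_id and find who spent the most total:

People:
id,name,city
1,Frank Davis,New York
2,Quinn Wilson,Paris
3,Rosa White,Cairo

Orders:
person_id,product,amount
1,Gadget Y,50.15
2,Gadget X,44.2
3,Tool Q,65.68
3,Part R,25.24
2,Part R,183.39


Join on: people.id = orders.person_id

Joined rows:
  Frank Davis (New York) bought Gadget Y for $50.15
  Quinn Wilson (Paris) bought Gadget X for $44.2
  Rosa White (Cairo) bought Tool Q for $65.68
  Rosa White (Cairo) bought Part R for $25.24
  Quinn Wilson (Paris) bought Part R for $183.39

Total per person:
  Quinn Wilson: $227.59
  Rosa White: $90.92
  Frank Davis: $50.15

Top spender: Quinn Wilson ($227.59)

Quinn Wilson ($227.59)


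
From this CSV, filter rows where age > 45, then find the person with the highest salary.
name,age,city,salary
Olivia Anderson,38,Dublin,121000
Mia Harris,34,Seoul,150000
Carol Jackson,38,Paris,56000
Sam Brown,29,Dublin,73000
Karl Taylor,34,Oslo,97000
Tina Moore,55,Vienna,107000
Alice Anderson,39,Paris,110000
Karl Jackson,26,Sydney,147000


Filter: age > 45
Sort by: salary (descending)

Filtered records (1):
  Tina Moore, age 55, salary $107000

Highest salary: Tina Moore ($107000)

Tina Moore


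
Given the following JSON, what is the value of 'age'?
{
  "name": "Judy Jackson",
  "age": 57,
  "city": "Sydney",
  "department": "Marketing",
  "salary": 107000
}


Looking up field 'age'
Value: 57

57


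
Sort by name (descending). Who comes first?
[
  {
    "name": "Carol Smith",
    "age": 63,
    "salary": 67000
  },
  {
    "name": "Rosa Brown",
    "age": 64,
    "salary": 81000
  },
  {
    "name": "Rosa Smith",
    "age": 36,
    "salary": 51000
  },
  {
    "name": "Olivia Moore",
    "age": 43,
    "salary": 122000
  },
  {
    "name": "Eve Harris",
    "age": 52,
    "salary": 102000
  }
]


Sort by: name (descending)

Sorted order:
  1. Rosa Smith (name = Rosa Smith)
  2. Rosa Brown (name = Rosa Brown)
  3. Olivia Moore (name = Olivia Moore)
  4. Eve Harris (name = Eve Harris)
  5. Carol Smith (name = Carol Smith)

First: Rosa Smith

Rosa Smith


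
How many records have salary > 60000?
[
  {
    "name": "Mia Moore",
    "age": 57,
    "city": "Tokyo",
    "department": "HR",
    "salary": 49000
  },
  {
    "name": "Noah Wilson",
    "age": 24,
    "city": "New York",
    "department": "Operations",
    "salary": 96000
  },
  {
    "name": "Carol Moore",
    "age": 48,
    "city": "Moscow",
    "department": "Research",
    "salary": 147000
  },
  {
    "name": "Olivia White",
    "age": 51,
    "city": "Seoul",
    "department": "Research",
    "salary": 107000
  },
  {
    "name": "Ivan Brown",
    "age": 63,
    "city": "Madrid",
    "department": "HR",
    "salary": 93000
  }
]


Data: 5 records
Condition: salary > 60000

Checking each record:
  Mia Moore: 49000
  Noah Wilson: 96000 MATCH
  Carol Moore: 147000 MATCH
  Olivia White: 107000 MATCH
  Ivan Brown: 93000 MATCH

Count: 4

4


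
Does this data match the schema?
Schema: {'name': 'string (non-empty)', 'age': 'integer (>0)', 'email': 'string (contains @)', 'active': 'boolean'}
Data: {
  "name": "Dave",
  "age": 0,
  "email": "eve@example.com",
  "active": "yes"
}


Validating each field against schema:
  name: OK (non-empty string)
  age: FAIL (0 is not > 0)
  email: OK (string with @)
  active: FAIL ("yes" is not a boolean)

Result: INVALID (2 errors: age, active)

INVALID (2 errors: age, active)


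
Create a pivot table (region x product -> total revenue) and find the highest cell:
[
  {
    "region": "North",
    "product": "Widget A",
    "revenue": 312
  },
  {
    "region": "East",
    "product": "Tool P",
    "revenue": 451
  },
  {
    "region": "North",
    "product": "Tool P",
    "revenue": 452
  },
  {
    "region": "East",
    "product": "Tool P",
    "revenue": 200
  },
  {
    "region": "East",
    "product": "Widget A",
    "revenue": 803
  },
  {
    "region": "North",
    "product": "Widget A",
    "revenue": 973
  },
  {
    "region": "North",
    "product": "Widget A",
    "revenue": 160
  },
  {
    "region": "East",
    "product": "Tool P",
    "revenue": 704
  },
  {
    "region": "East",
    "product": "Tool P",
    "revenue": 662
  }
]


Pivot: region (rows) x product (columns) -> total revenue

     Tool P        Widget A    
East          2017           803  
North          452          1445  

Highest: East / Tool P = $2017

East / Tool P = $2017


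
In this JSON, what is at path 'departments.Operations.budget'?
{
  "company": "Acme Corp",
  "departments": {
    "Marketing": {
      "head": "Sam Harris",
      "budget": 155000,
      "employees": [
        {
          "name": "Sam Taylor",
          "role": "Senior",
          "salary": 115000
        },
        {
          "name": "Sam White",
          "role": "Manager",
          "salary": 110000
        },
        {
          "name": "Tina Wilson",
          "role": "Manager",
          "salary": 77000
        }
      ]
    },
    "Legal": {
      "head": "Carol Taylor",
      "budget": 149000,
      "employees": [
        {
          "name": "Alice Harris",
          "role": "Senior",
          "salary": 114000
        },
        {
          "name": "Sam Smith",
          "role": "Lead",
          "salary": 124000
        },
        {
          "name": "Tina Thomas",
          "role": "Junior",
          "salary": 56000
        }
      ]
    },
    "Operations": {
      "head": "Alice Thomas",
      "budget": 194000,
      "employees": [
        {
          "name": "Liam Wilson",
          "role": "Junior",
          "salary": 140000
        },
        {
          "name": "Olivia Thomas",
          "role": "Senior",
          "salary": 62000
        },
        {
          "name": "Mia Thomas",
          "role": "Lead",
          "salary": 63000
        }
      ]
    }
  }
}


Path: departments.Operations.budget

Navigate:
  -> departments
  -> Operations
  -> budget = 194000

194000


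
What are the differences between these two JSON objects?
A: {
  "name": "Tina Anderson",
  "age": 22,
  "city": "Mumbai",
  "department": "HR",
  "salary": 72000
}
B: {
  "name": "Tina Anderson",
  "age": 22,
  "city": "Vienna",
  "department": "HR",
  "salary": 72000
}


Comparing each field (in key order):
  name: same
  age: same
  city: DIFFERENT
  department: same
  salary: same
Differences:
  city: Mumbai -> Vienna

1 field(s) changed

1 change: city


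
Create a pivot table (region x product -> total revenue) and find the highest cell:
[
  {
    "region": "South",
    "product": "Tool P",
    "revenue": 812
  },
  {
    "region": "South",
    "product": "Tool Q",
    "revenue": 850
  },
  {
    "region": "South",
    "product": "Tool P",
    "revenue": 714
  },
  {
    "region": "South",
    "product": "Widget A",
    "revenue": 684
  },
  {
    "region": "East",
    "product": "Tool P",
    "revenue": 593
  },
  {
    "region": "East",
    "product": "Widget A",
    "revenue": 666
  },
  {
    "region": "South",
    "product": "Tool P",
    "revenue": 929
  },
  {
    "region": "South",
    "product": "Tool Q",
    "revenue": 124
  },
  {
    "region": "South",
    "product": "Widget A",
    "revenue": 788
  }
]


Pivot: region (rows) x product (columns) -> total revenue

     Tool P        Tool Q        Widget A    
East           593             0           666  
South         2455           974          1472  

Highest: South / Tool P = $2455

South / Tool P = $2455


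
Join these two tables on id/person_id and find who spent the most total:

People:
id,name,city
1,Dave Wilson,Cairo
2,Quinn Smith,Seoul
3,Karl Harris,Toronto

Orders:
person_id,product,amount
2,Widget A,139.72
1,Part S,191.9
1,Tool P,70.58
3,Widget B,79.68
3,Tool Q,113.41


Join on: people.id = orders.person_id

Joined rows:
  Quinn Smith (Seoul) bought Widget A for $139.72
  Dave Wilson (Cairo) bought Part S for $191.9
  Dave Wilson (Cairo) bought Tool P for $70.58
  Karl Harris (Toronto) bought Widget B for $79.68
  Karl Harris (Toronto) bought Tool Q for $113.41

Total per person:
  Dave Wilson: $262.48
  Karl Harris: $193.09
  Quinn Smith: $139.72

Top spender: Dave Wilson ($262.48)

Dave Wilson ($262.48)


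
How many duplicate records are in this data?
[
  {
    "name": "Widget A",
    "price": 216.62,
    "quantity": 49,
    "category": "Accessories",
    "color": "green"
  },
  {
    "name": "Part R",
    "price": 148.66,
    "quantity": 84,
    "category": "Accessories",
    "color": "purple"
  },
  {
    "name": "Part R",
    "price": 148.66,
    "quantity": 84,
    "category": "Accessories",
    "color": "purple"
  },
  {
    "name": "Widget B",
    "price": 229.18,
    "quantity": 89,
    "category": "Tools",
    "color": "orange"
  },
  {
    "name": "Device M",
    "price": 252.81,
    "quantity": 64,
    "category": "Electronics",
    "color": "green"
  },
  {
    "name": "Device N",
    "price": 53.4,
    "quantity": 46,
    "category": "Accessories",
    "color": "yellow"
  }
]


Checking 6 records for duplicates:

  Row 1: Widget A ($216.62, qty 49)
  Row 2: Part R ($148.66, qty 84)
  Row 3: Part R ($148.66, qty 84) <-- DUPLICATE
  Row 4: Widget B ($229.18, qty 89)
  Row 5: Device M ($252.81, qty 64)
  Row 6: Device N ($53.4, qty 46)

Duplicates found: 1
Unique records: 5

1 duplicates, 5 unique


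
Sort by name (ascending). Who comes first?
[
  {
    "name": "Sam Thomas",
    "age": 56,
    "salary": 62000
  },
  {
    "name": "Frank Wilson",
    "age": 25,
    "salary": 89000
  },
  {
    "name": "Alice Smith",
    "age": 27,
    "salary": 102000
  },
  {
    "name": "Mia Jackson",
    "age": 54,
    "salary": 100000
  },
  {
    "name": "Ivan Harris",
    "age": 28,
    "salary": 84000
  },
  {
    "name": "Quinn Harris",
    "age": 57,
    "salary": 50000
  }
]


Sort by: name (ascending)

Sorted order:
  1. Alice Smith (name = Alice Smith)
  2. Frank Wilson (name = Frank Wilson)
  3. Ivan Harris (name = Ivan Harris)
  4. Mia Jackson (name = Mia Jackson)
  5. Quinn Harris (name = Quinn Harris)
  6. Sam Thomas (name = Sam Thomas)

First: Alice Smith

Alice Smith


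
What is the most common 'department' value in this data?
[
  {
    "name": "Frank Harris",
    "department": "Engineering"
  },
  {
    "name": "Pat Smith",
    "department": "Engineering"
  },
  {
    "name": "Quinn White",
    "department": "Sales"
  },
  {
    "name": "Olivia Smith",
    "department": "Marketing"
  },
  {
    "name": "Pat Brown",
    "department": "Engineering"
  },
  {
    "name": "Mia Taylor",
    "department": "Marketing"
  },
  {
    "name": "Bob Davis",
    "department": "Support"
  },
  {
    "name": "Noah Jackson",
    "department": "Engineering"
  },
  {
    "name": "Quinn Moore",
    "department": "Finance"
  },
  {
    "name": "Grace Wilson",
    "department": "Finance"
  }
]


Counting 'department' values across 10 records:

  Engineering: 4 ####
  Marketing: 2 ##
  Finance: 2 ##
  Sales: 1 #
  Support: 1 #

Most common: Engineering (4 times)

Engineering (4 times)


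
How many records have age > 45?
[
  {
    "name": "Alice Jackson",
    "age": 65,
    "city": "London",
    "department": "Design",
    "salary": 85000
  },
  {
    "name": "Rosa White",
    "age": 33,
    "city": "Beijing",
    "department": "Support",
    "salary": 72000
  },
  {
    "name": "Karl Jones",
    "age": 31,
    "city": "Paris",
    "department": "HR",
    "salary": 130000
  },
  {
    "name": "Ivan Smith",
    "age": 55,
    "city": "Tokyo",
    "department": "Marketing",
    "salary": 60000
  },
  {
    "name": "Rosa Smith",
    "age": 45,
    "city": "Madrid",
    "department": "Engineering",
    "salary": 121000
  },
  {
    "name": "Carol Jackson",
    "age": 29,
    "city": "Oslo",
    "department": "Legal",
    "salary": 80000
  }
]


Data: 6 records
Condition: age > 45

Checking each record:
  Alice Jackson: 65 MATCH
  Rosa White: 33
  Karl Jones: 31
  Ivan Smith: 55 MATCH
  Rosa Smith: 45
  Carol Jackson: 29

Count: 2

2


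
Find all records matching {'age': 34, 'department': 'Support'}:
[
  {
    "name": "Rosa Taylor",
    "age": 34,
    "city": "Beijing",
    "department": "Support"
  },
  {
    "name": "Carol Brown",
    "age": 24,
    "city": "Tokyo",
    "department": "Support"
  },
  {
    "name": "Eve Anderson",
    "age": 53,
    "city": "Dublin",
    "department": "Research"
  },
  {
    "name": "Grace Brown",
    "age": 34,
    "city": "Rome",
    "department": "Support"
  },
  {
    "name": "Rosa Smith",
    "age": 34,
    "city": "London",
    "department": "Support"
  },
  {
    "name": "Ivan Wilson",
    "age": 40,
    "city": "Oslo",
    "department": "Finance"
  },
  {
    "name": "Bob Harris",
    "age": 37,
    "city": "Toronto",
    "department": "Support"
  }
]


Search criteria: {'age': 34, 'department': 'Support'}

Checking 7 records:
  Rosa Taylor: {age: 34, department: Support} <-- MATCH
  Carol Brown: {age: 24, department: Support}
  Eve Anderson: {age: 53, department: Research}
  Grace Brown: {age: 34, department: Support} <-- MATCH
  Rosa Smith: {age: 34, department: Support} <-- MATCH
  Ivan Wilson: {age: 40, department: Finance}
  Bob Harris: {age: 37, department: Support}

Matches: ["Rosa Taylor", "Grace Brown", "Rosa Smith"]

["Rosa Taylor", "Grace Brown", "Rosa Smith"]


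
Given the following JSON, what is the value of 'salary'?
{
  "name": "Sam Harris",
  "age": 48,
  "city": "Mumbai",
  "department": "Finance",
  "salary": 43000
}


Looking up field 'salary'
Value: 43000

43000


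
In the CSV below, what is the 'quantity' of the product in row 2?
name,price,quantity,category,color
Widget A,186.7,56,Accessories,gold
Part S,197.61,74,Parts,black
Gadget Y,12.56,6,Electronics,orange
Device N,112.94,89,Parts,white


Query: Row 2 ('Part S'), column 'quantity'
Value: 74

74


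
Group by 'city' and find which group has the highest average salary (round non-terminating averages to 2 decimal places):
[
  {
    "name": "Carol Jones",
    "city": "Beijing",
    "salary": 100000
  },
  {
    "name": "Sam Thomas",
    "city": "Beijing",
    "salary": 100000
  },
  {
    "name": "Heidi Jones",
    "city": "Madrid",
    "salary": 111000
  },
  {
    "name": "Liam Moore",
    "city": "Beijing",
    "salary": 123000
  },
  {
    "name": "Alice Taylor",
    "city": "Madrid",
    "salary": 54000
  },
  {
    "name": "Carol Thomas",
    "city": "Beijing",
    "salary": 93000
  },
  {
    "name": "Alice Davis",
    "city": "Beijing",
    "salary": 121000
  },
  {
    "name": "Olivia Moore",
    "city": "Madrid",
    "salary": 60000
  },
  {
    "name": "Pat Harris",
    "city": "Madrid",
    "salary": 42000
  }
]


Group by: city

Groups:
  Beijing: 5 people, avg salary = 537000/5 = $107400
  Madrid: 4 people, avg salary = 267000/4 = $66750

Highest average salary: Beijing ($107400)

Beijing ($107400)


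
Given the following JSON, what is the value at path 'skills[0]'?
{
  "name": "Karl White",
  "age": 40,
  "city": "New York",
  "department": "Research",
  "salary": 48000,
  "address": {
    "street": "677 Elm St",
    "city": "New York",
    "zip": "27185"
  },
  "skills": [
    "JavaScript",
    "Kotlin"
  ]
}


Query: skills[0]
Path: skills -> first element
Value: JavaScript

JavaScript


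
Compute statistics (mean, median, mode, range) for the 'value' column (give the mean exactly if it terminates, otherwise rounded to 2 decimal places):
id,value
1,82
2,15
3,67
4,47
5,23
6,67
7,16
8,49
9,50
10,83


Data: [82, 15, 67, 47, 23, 67, 16, 49, 50, 83]
Count: 10
Sum: 499
Mean: 499/10 = 49.9
Sorted: [15, 16, 23, 47, 49, 50, 67, 67, 82, 83]
Median: 49.5
Mode: 67 (2 times)
Range: 83 - 15 = 68
Min: 15, Max: 83

mean=49.9, median=49.5, mode=67, range=68


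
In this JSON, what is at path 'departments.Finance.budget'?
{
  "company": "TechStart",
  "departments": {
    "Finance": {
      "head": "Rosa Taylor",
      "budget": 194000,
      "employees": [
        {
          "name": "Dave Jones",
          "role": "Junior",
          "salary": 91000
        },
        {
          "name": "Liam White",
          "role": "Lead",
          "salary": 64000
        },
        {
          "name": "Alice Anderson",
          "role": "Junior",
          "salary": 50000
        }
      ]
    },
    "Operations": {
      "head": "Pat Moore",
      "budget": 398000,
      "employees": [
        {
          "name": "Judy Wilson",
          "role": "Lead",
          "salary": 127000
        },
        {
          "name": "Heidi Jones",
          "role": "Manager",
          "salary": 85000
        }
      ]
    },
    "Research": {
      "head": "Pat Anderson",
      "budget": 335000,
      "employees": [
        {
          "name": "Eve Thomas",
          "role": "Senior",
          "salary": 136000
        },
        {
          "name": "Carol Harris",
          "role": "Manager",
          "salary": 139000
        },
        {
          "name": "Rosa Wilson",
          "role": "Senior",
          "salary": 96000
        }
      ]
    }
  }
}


Path: departments.Finance.budget

Navigate:
  -> departments
  -> Finance
  -> budget = 194000

194000


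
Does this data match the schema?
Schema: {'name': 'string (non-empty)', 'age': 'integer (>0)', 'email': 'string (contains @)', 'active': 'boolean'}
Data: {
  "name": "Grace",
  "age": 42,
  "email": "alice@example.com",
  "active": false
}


Validating each field against schema:
  name: OK (non-empty string)
  age: OK (positive integer)
  email: OK (string with @)
  active: OK (boolean)

Result: VALID

VALID


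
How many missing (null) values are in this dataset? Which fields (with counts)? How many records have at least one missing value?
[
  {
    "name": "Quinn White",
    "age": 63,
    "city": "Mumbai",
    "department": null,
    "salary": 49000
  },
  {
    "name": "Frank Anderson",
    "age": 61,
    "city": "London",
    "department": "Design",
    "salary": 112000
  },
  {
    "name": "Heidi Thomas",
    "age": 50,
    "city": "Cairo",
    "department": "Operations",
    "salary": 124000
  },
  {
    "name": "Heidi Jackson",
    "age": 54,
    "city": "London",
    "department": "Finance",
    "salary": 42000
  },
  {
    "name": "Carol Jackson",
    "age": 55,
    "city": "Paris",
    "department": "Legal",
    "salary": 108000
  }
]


Checking for missing (null) values in 5 records:

  Quinn White: department
  Frank Anderson: complete
  Heidi Thomas: complete
  Heidi Jackson: complete
  Carol Jackson: complete

Per field:
  name: 0 missing
  age: 0 missing
  city: 0 missing
  department: 1 missing
  salary: 0 missing

Total missing values: 1
Records with any missing: 1

1 missing values (department: 1); 1 incomplete records
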